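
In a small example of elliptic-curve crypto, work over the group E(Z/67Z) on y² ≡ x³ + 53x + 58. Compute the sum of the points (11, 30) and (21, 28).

(27, 0)

(11, 30) + (21, 28). λ = (28 - 30)/(21 - 11) ≡ 65/10 mod 67. 10⁻¹ ≡ 47 (mod 67), so λ ≡ 40.
  x = λ² - 11 - 21 = 1600 - 32 ≡ 27; y = λ·(11 - 27) - 30 ≡ 0. → (27, 0)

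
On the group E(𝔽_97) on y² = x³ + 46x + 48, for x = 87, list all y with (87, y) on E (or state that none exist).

x³ + 46x + 48 = 662553 ≡ 43 (mod 97).
Square roots of 43 mod 97: 25 and 72 (since 25² = 625 ≡ 43).

25, 72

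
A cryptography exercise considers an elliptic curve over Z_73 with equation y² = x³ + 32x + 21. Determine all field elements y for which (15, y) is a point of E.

x³ + 32x + 21 = 3876 ≡ 7 (mod 73).
7 is a non-residue mod 73; no y exists.

none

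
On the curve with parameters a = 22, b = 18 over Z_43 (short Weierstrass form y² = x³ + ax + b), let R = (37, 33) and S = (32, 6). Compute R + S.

(41, 40)

(37, 33) + (32, 6). λ = (6 - 33)/(32 - 37) ≡ 16/38 mod 43. 38⁻¹ ≡ 17 (mod 43) since 38·17 = 646 ≡ 1, so λ ≡ 14.
  x = λ² - 37 - 32 = 196 - 69 ≡ 41; y = λ·(37 - 41) - 33 ≡ 40. → (41, 40)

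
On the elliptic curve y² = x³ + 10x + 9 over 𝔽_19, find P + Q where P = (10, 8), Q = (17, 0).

(10, 8) + (17, 0). λ = (0 - 8)/(17 - 10) ≡ 11/7 mod 19. 7⁻¹ ≡ 11 (mod 19), so λ ≡ 7.
  x = λ² - 10 - 17 = 49 - 27 ≡ 3; y = λ·(10 - 3) - 8 ≡ 3. → (3, 3)

(3, 3)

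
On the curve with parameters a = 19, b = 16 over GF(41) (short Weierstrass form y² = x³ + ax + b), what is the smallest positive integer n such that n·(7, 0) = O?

2P: (7, 0) + (7, 0): same x and y₁ ≡ -y₂, so the sum is O.
2P = O, so the order is 2.

2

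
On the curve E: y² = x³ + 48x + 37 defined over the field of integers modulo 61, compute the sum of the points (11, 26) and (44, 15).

(11, 26) + (44, 15). λ = (15 - 26)/(44 - 11) ≡ 50/33 mod 61. 33⁻¹ ≡ 37 (mod 61), so λ ≡ 20.
  x = λ² - 11 - 44 = 400 - 55 ≡ 40; y = λ·(11 - 40) - 26 ≡ 4. → (40, 4)

(40, 4)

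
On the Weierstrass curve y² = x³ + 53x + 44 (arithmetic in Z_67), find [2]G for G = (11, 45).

tangent at (11, 45): λ = (3·11² + 53)/(2·45) ≡ 14/23. 23⁻¹ ≡ 35 (mod 67) since 23·35 = 805 ≡ 1, so λ ≡ 14·35 ≡ 21.
  x = λ² - 11 - 11 = 441 - 22 ≡ 17; y = λ·(11 - 17) - 45 ≡ 30. → (17, 30)

(17, 30)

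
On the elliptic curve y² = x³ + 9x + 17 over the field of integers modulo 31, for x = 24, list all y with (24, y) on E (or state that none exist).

13, 18

x³ + 9x + 17 = 14057 ≡ 14 (mod 31).
Square roots of 14 mod 31: 13 and 18 (since 13² = 169 ≡ 14).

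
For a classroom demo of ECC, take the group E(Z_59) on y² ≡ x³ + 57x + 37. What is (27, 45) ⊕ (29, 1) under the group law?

(27, 45) + (29, 1). λ = (1 - 45)/(29 - 27) ≡ 15/2 mod 59. 2⁻¹ ≡ 30 (mod 59), so λ ≡ 37.
  x = λ² - 27 - 29 = 1369 - 56 ≡ 15; y = λ·(27 - 15) - 45 ≡ 45. → (15, 45)

(15, 45)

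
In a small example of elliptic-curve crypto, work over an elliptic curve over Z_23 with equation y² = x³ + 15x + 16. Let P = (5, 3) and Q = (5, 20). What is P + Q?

The two points share x = 5 and their y-coordinates satisfy 3 + 20 ≡ 0 (mod 23), so they are inverses. Their sum is 𝒪.

O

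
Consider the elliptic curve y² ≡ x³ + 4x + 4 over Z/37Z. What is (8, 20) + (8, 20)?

(18, 5)

tangent at (8, 20): λ = (3·8² + 4)/(2·20) ≡ 11/3. 3⁻¹ ≡ 25 (mod 37) since 3·25 = 75 ≡ 1, so λ ≡ 11·25 ≡ 16.
  x = λ² - 8 - 8 = 256 - 16 ≡ 18; y = λ·(8 - 18) - 20 ≡ 5. → (18, 5)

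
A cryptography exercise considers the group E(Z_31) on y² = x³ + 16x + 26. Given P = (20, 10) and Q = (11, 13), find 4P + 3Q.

First 4P:
Double-and-add on 4 = (100)₂. Start with P = (20, 10) for the leading 1-bit.
double: tangent at (20, 10): λ = (3·20² + 16)/(2·10) ≡ 7/20. 20⁻¹ ≡ 14 (mod 31), so λ ≡ 7·14 ≡ 5.
  x = λ² - 20 - 20 = 25 - 40 ≡ 16; y = λ·(20 - 16) - 10 ≡ 10. → (16, 10)
double: tangent at (16, 10): λ = (3·16² + 16)/(2·10) ≡ 9/20. 20⁻¹ ≡ 14 (mod 31) since 20·14 = 280 ≡ 1, so λ ≡ 9·14 ≡ 2.
  x = λ² - 16 - 16 = 4 - 32 ≡ 3; y = λ·(16 - 3) - 10 ≡ 16. → (3, 16)
4P = (3, 16).
Next 3Q:
Repeated addition: build up to 3Q.
2Q: tangent at (11, 13): λ = (3·11² + 16)/(2·13) ≡ 7/26. 26⁻¹ ≡ 6 (mod 31) since 26·6 = 156 ≡ 1, so λ ≡ 7·6 ≡ 11.
  x = λ² - 11 - 11 = 121 - 22 ≡ 6; y = λ·(11 - 6) - 13 ≡ 11. → (6, 11)
3Q: (6, 11) + (11, 13). λ = (13 - 11)/(11 - 6) ≡ 2/5 mod 31. 5⁻¹ ≡ 25 (mod 31) since 5·25 = 125 ≡ 1, so λ ≡ 19.
  x = λ² - 6 - 11 = 361 - 17 ≡ 3; y = λ·(6 - 3) - 11 ≡ 15. → (3, 15)
3Q = (3, 15).
Finally 4P + 3Q:
(3, 16) + (3, 15): same x and y₁ ≡ -y₂, so the sum is O.

O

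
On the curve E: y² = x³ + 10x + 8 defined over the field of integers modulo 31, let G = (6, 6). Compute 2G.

tangent at (6, 6): λ = (3·6² + 10)/(2·6) ≡ 25/12. 12⁻¹ ≡ 13 (mod 31) since 12·13 = 156 ≡ 1, so λ ≡ 25·13 ≡ 15.
  x = λ² - 6 - 6 = 225 - 12 ≡ 27; y = λ·(6 - 27) - 6 ≡ 20. → (27, 20)

(27, 20)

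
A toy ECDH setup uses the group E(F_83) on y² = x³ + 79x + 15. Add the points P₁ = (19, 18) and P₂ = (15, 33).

(6, 37)

(19, 18) + (15, 33). λ = (33 - 18)/(15 - 19) ≡ 15/79 mod 83. 79⁻¹ ≡ 62 (mod 83) since 79·62 = 4898 ≡ 1, so λ ≡ 17.
  x = λ² - 19 - 15 = 289 - 34 ≡ 6; y = λ·(19 - 6) - 18 ≡ 37. → (6, 37)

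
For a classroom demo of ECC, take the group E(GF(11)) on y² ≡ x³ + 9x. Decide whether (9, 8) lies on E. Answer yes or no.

no

y² = 8² ≡ 9; x³ + 9x + 0 = 810 ≡ 7 (mod 11). 9 ≠ 7.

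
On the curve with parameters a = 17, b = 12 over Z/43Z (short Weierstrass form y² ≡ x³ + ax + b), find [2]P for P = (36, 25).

tangent at (36, 25): λ = (3·36² + 17)/(2·25) ≡ 35/7. 7⁻¹ ≡ 37 (mod 43) since 7·37 = 259 ≡ 1, so λ ≡ 35·37 ≡ 5.
  x = λ² - 36 - 36 = 25 - 72 ≡ 39; y = λ·(36 - 39) - 25 ≡ 3. → (39, 3)

(39, 3)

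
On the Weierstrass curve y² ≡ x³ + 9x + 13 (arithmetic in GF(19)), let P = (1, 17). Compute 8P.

(6, 13)

Double-and-add on 8 = (1000)₂. Start with P = (1, 17) for the leading 1-bit.
double: tangent at (1, 17): λ = (3·1² + 9)/(2·17) ≡ 12/15. 15⁻¹ ≡ 14 (mod 19), so λ ≡ 12·14 ≡ 16.
  x = λ² - 1 - 1 = 256 - 2 ≡ 7; y = λ·(1 - 7) - 17 ≡ 1. → (7, 1)
double: tangent at (7, 1): λ = (3·7² + 9)/(2·1) ≡ 4/2. 2⁻¹ ≡ 10 (mod 19), so λ ≡ 4·10 ≡ 2.
  x = λ² - 7 - 7 = 4 - 14 ≡ 9; y = λ·(7 - 9) - 1 ≡ 14. → (9, 14)
double: tangent at (9, 14): λ = (3·9² + 9)/(2·14) ≡ 5/9. 9⁻¹ ≡ 17 (mod 19), so λ ≡ 5·17 ≡ 9.
  x = λ² - 9 - 9 = 81 - 18 ≡ 6; y = λ·(9 - 6) - 14 ≡ 13. → (6, 13)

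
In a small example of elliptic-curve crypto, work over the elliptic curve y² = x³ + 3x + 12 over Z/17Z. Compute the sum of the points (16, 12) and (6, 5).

(16, 12) + (6, 5). λ = (5 - 12)/(6 - 16) ≡ 10/7 mod 17. 7⁻¹ ≡ 5 (mod 17) since 7·5 = 35 ≡ 1, so λ ≡ 16.
  x = λ² - 16 - 6 = 256 - 22 ≡ 13; y = λ·(16 - 13) - 12 ≡ 2. → (13, 2)

(13, 2)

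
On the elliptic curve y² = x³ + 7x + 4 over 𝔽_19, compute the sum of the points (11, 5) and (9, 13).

(11, 5) + (9, 13). λ = (13 - 5)/(9 - 11) ≡ 8/17 mod 19. 17⁻¹ ≡ 9 (mod 19) since 17·9 = 153 ≡ 1, so λ ≡ 15.
  x = λ² - 11 - 9 = 225 - 20 ≡ 15; y = λ·(11 - 15) - 5 ≡ 11. → (15, 11)

(15, 11)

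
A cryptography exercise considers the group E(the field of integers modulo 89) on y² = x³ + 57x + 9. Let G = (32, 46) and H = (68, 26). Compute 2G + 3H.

(45, 31)

First 2G:
Repeated addition: build up to 2G.
2G: tangent at (32, 46): λ = (3·32² + 57)/(2·46) ≡ 14/3. 3⁻¹ ≡ 30 (mod 89) since 3·30 = 90 ≡ 1, so λ ≡ 14·30 ≡ 64.
  x = λ² - 32 - 32 = 4096 - 64 ≡ 27; y = λ·(32 - 27) - 46 ≡ 7. → (27, 7)
2G = (27, 7).
Next 3H:
Repeated addition: build up to 3H.
2H: tangent at (68, 26): λ = (3·68² + 57)/(2·26) ≡ 45/52. 52⁻¹ ≡ 12 (mod 89), so λ ≡ 45·12 ≡ 6.
  x = λ² - 68 - 68 = 36 - 136 ≡ 78; y = λ·(68 - 78) - 26 ≡ 3. → (78, 3)
3H: (78, 3) + (68, 26). λ = (26 - 3)/(68 - 78) ≡ 23/79 mod 89. 79⁻¹ ≡ 80 (mod 89) since 79·80 = 6320 ≡ 1, so λ ≡ 60.
  x = λ² - 78 - 68 = 3600 - 146 ≡ 72; y = λ·(78 - 72) - 3 ≡ 1. → (72, 1)
3H = (72, 1).
Finally 2G + 3H:
(27, 7) + (72, 1). λ = (1 - 7)/(72 - 27) ≡ 83/45 mod 89. 45⁻¹ ≡ 2 (mod 89), so λ ≡ 77.
  x = λ² - 27 - 72 = 5929 - 99 ≡ 45; y = λ·(27 - 45) - 7 ≡ 31. → (45, 31)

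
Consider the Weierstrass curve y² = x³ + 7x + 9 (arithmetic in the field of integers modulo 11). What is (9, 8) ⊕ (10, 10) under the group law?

(7, 7)

(9, 8) + (10, 10). λ = (10 - 8)/(10 - 9) ≡ 2/1 mod 11. 1⁻¹ ≡ 1 (mod 11), so λ ≡ 2.
  x = λ² - 9 - 10 = 4 - 19 ≡ 7; y = λ·(9 - 7) - 8 ≡ 7. → (7, 7)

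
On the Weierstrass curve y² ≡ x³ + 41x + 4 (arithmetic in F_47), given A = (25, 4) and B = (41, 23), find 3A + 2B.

(25, 4)

First 3A:
Repeated addition: build up to 3A.
2A: tangent at (25, 4): λ = (3·25² + 41)/(2·4) ≡ 36/8. 8⁻¹ ≡ 6 (mod 47), so λ ≡ 36·6 ≡ 28.
  x = λ² - 25 - 25 = 784 - 50 ≡ 29; y = λ·(25 - 29) - 4 ≡ 25. → (29, 25)
3A: (29, 25) + (25, 4). λ = (4 - 25)/(25 - 29) ≡ 26/43 mod 47. 43⁻¹ ≡ 35 (mod 47), so λ ≡ 17.
  x = λ² - 29 - 25 = 289 - 54 ≡ 0; y = λ·(29 - 0) - 25 ≡ 45. → (0, 45)
3A = (0, 45).
Next 2B:
Repeated addition: build up to 2B.
2B: tangent at (41, 23): λ = (3·41² + 41)/(2·23) ≡ 8/46. 46⁻¹ ≡ 46 (mod 47), so λ ≡ 8·46 ≡ 39.
  x = λ² - 41 - 41 = 1521 - 82 ≡ 29; y = λ·(41 - 29) - 23 ≡ 22. → (29, 22)
2B = (29, 22).
Finally 3A + 2B:
(0, 45) + (29, 22). λ = (22 - 45)/(29 - 0) ≡ 24/29 mod 47. 29⁻¹ ≡ 13 (mod 47), so λ ≡ 30.
  x = λ² - 0 - 29 = 900 - 29 ≡ 25; y = λ·(0 - 25) - 45 ≡ 4. → (25, 4)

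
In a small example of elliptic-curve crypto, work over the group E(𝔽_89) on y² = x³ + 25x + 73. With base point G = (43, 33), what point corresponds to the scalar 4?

(50, 11)

Double-and-add on 4 = (100)₂. Start with G = (43, 33) for the leading 1-bit.
double: tangent at (43, 33): λ = (3·43² + 25)/(2·33) ≡ 54/66. 66⁻¹ ≡ 58 (mod 89) since 66·58 = 3828 ≡ 1, so λ ≡ 54·58 ≡ 17.
  x = λ² - 43 - 43 = 289 - 86 ≡ 25; y = λ·(43 - 25) - 33 ≡ 6. → (25, 6)
double: tangent at (25, 6): λ = (3·25² + 25)/(2·6) ≡ 31/12. 12⁻¹ ≡ 52 (mod 89) since 12·52 = 624 ≡ 1, so λ ≡ 31·52 ≡ 10.
  x = λ² - 25 - 25 = 100 - 50 ≡ 50; y = λ·(25 - 50) - 6 ≡ 11. → (50, 11)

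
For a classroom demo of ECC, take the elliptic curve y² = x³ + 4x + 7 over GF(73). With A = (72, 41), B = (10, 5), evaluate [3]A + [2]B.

(34, 10)

First 3A:
Repeated addition: build up to 3A.
2A: tangent at (72, 41): λ = (3·72² + 4)/(2·41) ≡ 7/9. 9⁻¹ ≡ 65 (mod 73), so λ ≡ 7·65 ≡ 17.
  x = λ² - 72 - 72 = 289 - 144 ≡ 72; y = λ·(72 - 72) - 41 ≡ 32. → (72, 32)
3A: (72, 32) + (72, 41): same x and y₁ ≡ -y₂, so the sum is 𝒪.
3A = 𝒪.
Next 2B:
Repeated addition: build up to 2B.
2B: tangent at (10, 5): λ = (3·10² + 4)/(2·5) ≡ 12/10. 10⁻¹ ≡ 22 (mod 73), so λ ≡ 12·22 ≡ 45.
  x = λ² - 10 - 10 = 2025 - 20 ≡ 34; y = λ·(10 - 34) - 5 ≡ 10. → (34, 10)
2B = (34, 10).
Finally 3A + 2B:
𝒪 + (34, 10) = (34, 10) (identity).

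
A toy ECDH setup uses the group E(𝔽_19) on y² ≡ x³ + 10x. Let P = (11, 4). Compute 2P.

tangent at (11, 4): λ = (3·11² + 10)/(2·4) ≡ 12/8. 8⁻¹ ≡ 12 (mod 19), so λ ≡ 12·12 ≡ 11.
  x = λ² - 11 - 11 = 121 - 22 ≡ 4; y = λ·(11 - 4) - 4 ≡ 16. → (4, 16)

(4, 16)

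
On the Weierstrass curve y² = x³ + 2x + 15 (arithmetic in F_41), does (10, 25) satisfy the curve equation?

yes

y² = 25² ≡ 10; x³ + 2x + 15 = 1035 ≡ 10 (mod 41). 10 = 10.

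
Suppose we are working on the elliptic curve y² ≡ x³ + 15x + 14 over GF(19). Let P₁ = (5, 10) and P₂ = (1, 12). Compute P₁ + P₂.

(18, 6)

(5, 10) + (1, 12). λ = (12 - 10)/(1 - 5) ≡ 2/15 mod 19. 15⁻¹ ≡ 14 (mod 19) since 15·14 = 210 ≡ 1, so λ ≡ 9.
  x = λ² - 5 - 1 = 81 - 6 ≡ 18; y = λ·(5 - 18) - 10 ≡ 6. → (18, 6)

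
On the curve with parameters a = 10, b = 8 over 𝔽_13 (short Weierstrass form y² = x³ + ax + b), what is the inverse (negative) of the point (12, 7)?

-(12, 7) = (12, -7 mod 13) = (12, 6).

(12, 6)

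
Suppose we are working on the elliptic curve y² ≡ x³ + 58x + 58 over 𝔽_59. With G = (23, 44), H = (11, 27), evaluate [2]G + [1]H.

(5, 1)

First 2G:
Repeated addition: build up to 2G.
2G: tangent at (23, 44): λ = (3·23² + 58)/(2·44) ≡ 52/29. 29⁻¹ ≡ 57 (mod 59), so λ ≡ 52·57 ≡ 14.
  x = λ² - 23 - 23 = 196 - 46 ≡ 32; y = λ·(23 - 32) - 44 ≡ 7. → (32, 7)
2G = (32, 7).
Finally 2G + H:
(32, 7) + (11, 27). λ = (27 - 7)/(11 - 32) ≡ 20/38 mod 59. 38⁻¹ ≡ 14 (mod 59) since 38·14 = 532 ≡ 1, so λ ≡ 44.
  x = λ² - 32 - 11 = 1936 - 43 ≡ 5; y = λ·(32 - 5) - 7 ≡ 1. → (5, 1)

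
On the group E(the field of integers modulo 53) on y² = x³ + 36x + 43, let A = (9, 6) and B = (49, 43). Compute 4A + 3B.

First 4A:
Repeated addition: build up to 4A.
2A: tangent at (9, 6): λ = (3·9² + 36)/(2·6) ≡ 14/12. 12⁻¹ ≡ 31 (mod 53) since 12·31 = 372 ≡ 1, so λ ≡ 14·31 ≡ 10.
  x = λ² - 9 - 9 = 100 - 18 ≡ 29; y = λ·(9 - 29) - 6 ≡ 6. → (29, 6)
3A: (29, 6) + (9, 6). λ = (6 - 6)/(9 - 29) ≡ 0/33 mod 53. 33⁻¹ ≡ 45 (mod 53), so λ ≡ 0.
  x = λ² - 29 - 9 = 0 - 38 ≡ 15; y = λ·(29 - 15) - 6 ≡ 47. → (15, 47)
4A: (15, 47) + (9, 6). λ = (6 - 47)/(9 - 15) ≡ 12/47 mod 53. 47⁻¹ ≡ 44 (mod 53), so λ ≡ 51.
  x = λ² - 15 - 9 = 2601 - 24 ≡ 33; y = λ·(15 - 33) - 47 ≡ 42. → (33, 42)
4A = (33, 42).
Next 3B:
Repeated addition: build up to 3B.
2B: tangent at (49, 43): λ = (3·49² + 36)/(2·43) ≡ 31/33. 33⁻¹ ≡ 45 (mod 53), so λ ≡ 31·45 ≡ 17.
  x = λ² - 49 - 49 = 289 - 98 ≡ 32; y = λ·(49 - 32) - 43 ≡ 34. → (32, 34)
3B: (32, 34) + (49, 43). λ = (43 - 34)/(49 - 32) ≡ 9/17 mod 53. 17⁻¹ ≡ 25 (mod 53), so λ ≡ 13.
  x = λ² - 32 - 49 = 169 - 81 ≡ 35; y = λ·(32 - 35) - 34 ≡ 33. → (35, 33)
3B = (35, 33).
Finally 4A + 3B:
(33, 42) + (35, 33). λ = (33 - 42)/(35 - 33) ≡ 44/2 mod 53. 2⁻¹ ≡ 27 (mod 53), so λ ≡ 22.
  x = λ² - 33 - 35 = 484 - 68 ≡ 45; y = λ·(33 - 45) - 42 ≡ 12. → (45, 12)

(45, 12)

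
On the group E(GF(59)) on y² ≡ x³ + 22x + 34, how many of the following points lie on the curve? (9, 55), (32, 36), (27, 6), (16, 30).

(9, 55): 55² ≡ 16, rhs ≡ 17 → off.
(32, 36): 36² ≡ 57, rhs ≡ 53 → off.
(27, 6): 6² ≡ 36, rhs ≡ 15 → off.
(16, 30): 30² ≡ 15, rhs ≡ 57 → off.

0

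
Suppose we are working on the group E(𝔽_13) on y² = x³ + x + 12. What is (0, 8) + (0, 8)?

tangent at (0, 8): λ = (3·0² + 1)/(2·8) ≡ 1/3. 3⁻¹ ≡ 9 (mod 13), so λ ≡ 1·9 ≡ 9.
  x = λ² - 0 - 0 = 81 - 0 ≡ 3; y = λ·(0 - 3) - 8 ≡ 4. → (3, 4)

(3, 4)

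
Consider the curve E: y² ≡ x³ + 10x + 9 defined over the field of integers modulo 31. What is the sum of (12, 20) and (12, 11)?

O

The two points share x = 12 and their y-coordinates satisfy 20 + 11 ≡ 0 (mod 31), so they are inverses. Their sum is 𝒪.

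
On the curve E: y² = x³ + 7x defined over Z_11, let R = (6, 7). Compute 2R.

tangent at (6, 7): λ = (3·6² + 7)/(2·7) ≡ 5/3. 3⁻¹ ≡ 4 (mod 11), so λ ≡ 5·4 ≡ 9.
  x = λ² - 6 - 6 = 81 - 12 ≡ 3; y = λ·(6 - 3) - 7 ≡ 9. → (3, 9)

(3, 9)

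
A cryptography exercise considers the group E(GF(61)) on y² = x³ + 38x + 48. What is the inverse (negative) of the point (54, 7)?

-(54, 7) = (54, -7 mod 61) = (54, 54).

(54, 54)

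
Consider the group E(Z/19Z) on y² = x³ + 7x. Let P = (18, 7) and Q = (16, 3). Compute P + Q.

(8, 13)

(18, 7) + (16, 3). λ = (3 - 7)/(16 - 18) ≡ 15/17 mod 19. 17⁻¹ ≡ 9 (mod 19), so λ ≡ 2.
  x = λ² - 18 - 16 = 4 - 34 ≡ 8; y = λ·(18 - 8) - 7 ≡ 13. → (8, 13)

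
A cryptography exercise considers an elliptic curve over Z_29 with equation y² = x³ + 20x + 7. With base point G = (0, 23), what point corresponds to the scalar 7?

Repeated addition: build up to 7G.
2G: tangent at (0, 23): λ = (3·0² + 20)/(2·23) ≡ 20/17. 17⁻¹ ≡ 12 (mod 29), so λ ≡ 20·12 ≡ 8.
  x = λ² - 0 - 0 = 64 - 0 ≡ 6; y = λ·(0 - 6) - 23 ≡ 16. → (6, 16)
3G: (6, 16) + (0, 23). λ = (23 - 16)/(0 - 6) ≡ 7/23 mod 29. 23⁻¹ ≡ 24 (mod 29) since 23·24 = 552 ≡ 1, so λ ≡ 23.
  x = λ² - 6 - 0 = 529 - 6 ≡ 1; y = λ·(6 - 1) - 16 ≡ 12. → (1, 12)
4G: (1, 12) + (0, 23). λ = (23 - 12)/(0 - 1) ≡ 11/28 mod 29. 28⁻¹ ≡ 28 (mod 29), so λ ≡ 18.
  x = λ² - 1 - 0 = 324 - 1 ≡ 4; y = λ·(1 - 4) - 12 ≡ 21. → (4, 21)
5G: (4, 21) + (0, 23). λ = (23 - 21)/(0 - 4) ≡ 2/25 mod 29. 25⁻¹ ≡ 7 (mod 29) since 25·7 = 175 ≡ 1, so λ ≡ 14.
  x = λ² - 4 - 0 = 196 - 4 ≡ 18; y = λ·(4 - 18) - 21 ≡ 15. → (18, 15)
6G: (18, 15) + (0, 23). λ = (23 - 15)/(0 - 18) ≡ 8/11 mod 29. 11⁻¹ ≡ 8 (mod 29) since 11·8 = 88 ≡ 1, so λ ≡ 6.
  x = λ² - 18 - 0 = 36 - 18 ≡ 18; y = λ·(18 - 18) - 15 ≡ 14. → (18, 14)
7G: (18, 14) + (0, 23). λ = (23 - 14)/(0 - 18) ≡ 9/11 mod 29. 11⁻¹ ≡ 8 (mod 29), so λ ≡ 14.
  x = λ² - 18 - 0 = 196 - 18 ≡ 4; y = λ·(18 - 4) - 14 ≡ 8. → (4, 8)

(4, 8)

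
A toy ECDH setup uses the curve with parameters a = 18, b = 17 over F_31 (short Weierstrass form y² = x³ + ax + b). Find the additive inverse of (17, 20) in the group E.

-(17, 20) = (17, -20 mod 31) = (17, 11).

(17, 11)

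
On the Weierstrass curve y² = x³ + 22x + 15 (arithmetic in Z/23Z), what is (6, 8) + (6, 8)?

tangent at (6, 8): λ = (3·6² + 22)/(2·8) ≡ 15/16. 16⁻¹ ≡ 13 (mod 23) since 16·13 = 208 ≡ 1, so λ ≡ 15·13 ≡ 11.
  x = λ² - 6 - 6 = 121 - 12 ≡ 17; y = λ·(6 - 17) - 8 ≡ 9. → (17, 9)

(17, 9)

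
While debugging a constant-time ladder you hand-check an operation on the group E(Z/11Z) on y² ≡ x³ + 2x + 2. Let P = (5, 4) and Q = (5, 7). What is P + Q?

The two points share x = 5 and their y-coordinates satisfy 4 + 7 ≡ 0 (mod 11), so they are inverses. Their sum is the point at infinity.

O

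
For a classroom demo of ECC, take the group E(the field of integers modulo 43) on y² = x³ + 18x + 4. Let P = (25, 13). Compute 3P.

(35, 6)

Repeated addition: build up to 3P.
2P: tangent at (25, 13): λ = (3·25² + 18)/(2·13) ≡ 1/26. 26⁻¹ ≡ 5 (mod 43), so λ ≡ 1·5 ≡ 5.
  x = λ² - 25 - 25 = 25 - 50 ≡ 18; y = λ·(25 - 18) - 13 ≡ 22. → (18, 22)
3P: (18, 22) + (25, 13). λ = (13 - 22)/(25 - 18) ≡ 34/7 mod 43. 7⁻¹ ≡ 37 (mod 43), so λ ≡ 11.
  x = λ² - 18 - 25 = 121 - 43 ≡ 35; y = λ·(18 - 35) - 22 ≡ 6. → (35, 6)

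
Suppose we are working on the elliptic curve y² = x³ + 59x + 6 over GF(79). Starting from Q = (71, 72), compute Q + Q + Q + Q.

Repeated addition: build up to 4Q.
2Q: tangent at (71, 72): λ = (3·71² + 59)/(2·72) ≡ 14/65. 65⁻¹ ≡ 62 (mod 79), so λ ≡ 14·62 ≡ 78.
  x = λ² - 71 - 71 = 6084 - 142 ≡ 17; y = λ·(71 - 17) - 72 ≡ 32. → (17, 32)
3Q: (17, 32) + (71, 72). λ = (72 - 32)/(71 - 17) ≡ 40/54 mod 79. 54⁻¹ ≡ 60 (mod 79) since 54·60 = 3240 ≡ 1, so λ ≡ 30.
  x = λ² - 17 - 71 = 900 - 88 ≡ 22; y = λ·(17 - 22) - 32 ≡ 55. → (22, 55)
4Q: (22, 55) + (71, 72). λ = (72 - 55)/(71 - 22) ≡ 17/49 mod 79. 49⁻¹ ≡ 50 (mod 79), so λ ≡ 60.
  x = λ² - 22 - 71 = 3600 - 93 ≡ 31; y = λ·(22 - 31) - 55 ≡ 37. → (31, 37)

(31, 37)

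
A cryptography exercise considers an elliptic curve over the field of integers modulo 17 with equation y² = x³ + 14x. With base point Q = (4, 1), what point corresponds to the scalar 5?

(13, 4)

Double-and-add on 5 = (101)₂. Start with Q = (4, 1) for the leading 1-bit.
double: tangent at (4, 1): λ = (3·4² + 14)/(2·1) ≡ 11/2. 2⁻¹ ≡ 9 (mod 17), so λ ≡ 11·9 ≡ 14.
  x = λ² - 4 - 4 = 196 - 8 ≡ 1; y = λ·(4 - 1) - 1 ≡ 7. → (1, 7)
double: tangent at (1, 7): λ = (3·1² + 14)/(2·7) ≡ 0/14. 14⁻¹ ≡ 11 (mod 17), so λ ≡ 0·11 ≡ 0.
  x = λ² - 1 - 1 = 0 - 2 ≡ 15; y = λ·(1 - 15) - 7 ≡ 10. → (15, 10)
add Q: (15, 10) + (4, 1). λ = (1 - 10)/(4 - 15) ≡ 8/6 mod 17. 6⁻¹ ≡ 3 (mod 17) since 6·3 = 18 ≡ 1, so λ ≡ 7.
  x = λ² - 15 - 4 = 49 - 19 ≡ 13; y = λ·(15 - 13) - 10 ≡ 4. → (13, 4)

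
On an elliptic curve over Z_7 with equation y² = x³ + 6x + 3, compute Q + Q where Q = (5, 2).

(5, 5)

tangent at (5, 2): λ = (3·5² + 6)/(2·2) ≡ 4/4. 4⁻¹ ≡ 2 (mod 7), so λ ≡ 4·2 ≡ 1.
  x = λ² - 5 - 5 = 1 - 10 ≡ 5; y = λ·(5 - 5) - 2 ≡ 5. → (5, 5)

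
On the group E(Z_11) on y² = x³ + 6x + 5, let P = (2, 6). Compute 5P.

(8, 9)

Repeated addition: build up to 5P.
2P: tangent at (2, 6): λ = (3·2² + 6)/(2·6) ≡ 7/1. 1⁻¹ ≡ 1 (mod 11) since 1·1 = 1 ≡ 1, so λ ≡ 7·1 ≡ 7.
  x = λ² - 2 - 2 = 49 - 4 ≡ 1; y = λ·(2 - 1) - 6 ≡ 1. → (1, 1)
3P: (1, 1) + (2, 6). λ = (6 - 1)/(2 - 1) ≡ 5/1 mod 11. 1⁻¹ ≡ 1 (mod 11), so λ ≡ 5.
  x = λ² - 1 - 2 = 25 - 3 ≡ 0; y = λ·(1 - 0) - 1 ≡ 4. → (0, 4)
4P: (0, 4) + (2, 6). λ = (6 - 4)/(2 - 0) ≡ 2/2 mod 11. 2⁻¹ ≡ 6 (mod 11), so λ ≡ 1.
  x = λ² - 0 - 2 = 1 - 2 ≡ 10; y = λ·(0 - 10) - 4 ≡ 8. → (10, 8)
5P: (10, 8) + (2, 6). λ = (6 - 8)/(2 - 10) ≡ 9/3 mod 11. 3⁻¹ ≡ 4 (mod 11) since 3·4 = 12 ≡ 1, so λ ≡ 3.
  x = λ² - 10 - 2 = 9 - 12 ≡ 8; y = λ·(10 - 8) - 8 ≡ 9. → (8, 9)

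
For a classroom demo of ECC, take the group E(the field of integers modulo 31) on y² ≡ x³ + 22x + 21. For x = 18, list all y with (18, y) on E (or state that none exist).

x³ + 22x + 21 = 6249 ≡ 18 (mod 31).
Square roots of 18 mod 31: 7 and 24 (since 7² = 49 ≡ 18).

7, 24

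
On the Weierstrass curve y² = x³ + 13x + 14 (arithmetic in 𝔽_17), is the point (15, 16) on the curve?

no

y² = 16² ≡ 1; x³ + 13x + 14 = 3584 ≡ 14 (mod 17). 1 ≠ 14.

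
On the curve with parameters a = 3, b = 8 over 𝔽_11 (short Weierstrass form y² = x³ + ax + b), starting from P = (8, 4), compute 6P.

Double-and-add on 6 = (110)₂. Start with P = (8, 4) for the leading 1-bit.
double: tangent at (8, 4): λ = (3·8² + 3)/(2·4) ≡ 8/8. 8⁻¹ ≡ 7 (mod 11), so λ ≡ 8·7 ≡ 1.
  x = λ² - 8 - 8 = 1 - 16 ≡ 7; y = λ·(8 - 7) - 4 ≡ 8. → (7, 8)
add P: (7, 8) + (8, 4). λ = (4 - 8)/(8 - 7) ≡ 7/1 mod 11. 1⁻¹ ≡ 1 (mod 11), so λ ≡ 7.
  x = λ² - 7 - 8 = 49 - 15 ≡ 1; y = λ·(7 - 1) - 8 ≡ 1. → (1, 1)
double: tangent at (1, 1): λ = (3·1² + 3)/(2·1) ≡ 6/2. 2⁻¹ ≡ 6 (mod 11), so λ ≡ 6·6 ≡ 3.
  x = λ² - 1 - 1 = 9 - 2 ≡ 7; y = λ·(1 - 7) - 1 ≡ 3. → (7, 3)

(7, 3)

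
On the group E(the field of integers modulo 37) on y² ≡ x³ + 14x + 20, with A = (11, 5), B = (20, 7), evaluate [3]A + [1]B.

First 3A:
Repeated addition: build up to 3A.
2A: tangent at (11, 5): λ = (3·11² + 14)/(2·5) ≡ 7/10. 10⁻¹ ≡ 26 (mod 37), so λ ≡ 7·26 ≡ 34.
  x = λ² - 11 - 11 = 1156 - 22 ≡ 24; y = λ·(11 - 24) - 5 ≡ 34. → (24, 34)
3A: (24, 34) + (11, 5). λ = (5 - 34)/(11 - 24) ≡ 8/24 mod 37. 24⁻¹ ≡ 17 (mod 37) since 24·17 = 408 ≡ 1, so λ ≡ 25.
  x = λ² - 24 - 11 = 625 - 35 ≡ 35; y = λ·(24 - 35) - 34 ≡ 24. → (35, 24)
3A = (35, 24).
Finally 3A + B:
(35, 24) + (20, 7). λ = (7 - 24)/(20 - 35) ≡ 20/22 mod 37. 22⁻¹ ≡ 32 (mod 37), so λ ≡ 11.
  x = λ² - 35 - 20 = 121 - 55 ≡ 29; y = λ·(35 - 29) - 24 ≡ 5. → (29, 5)

(29, 5)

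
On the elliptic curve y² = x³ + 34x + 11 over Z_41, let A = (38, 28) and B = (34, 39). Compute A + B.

(38, 28) + (34, 39). λ = (39 - 28)/(34 - 38) ≡ 11/37 mod 41. 37⁻¹ ≡ 10 (mod 41), so λ ≡ 28.
  x = λ² - 38 - 34 = 784 - 72 ≡ 15; y = λ·(38 - 15) - 28 ≡ 1. → (15, 1)

(15, 1)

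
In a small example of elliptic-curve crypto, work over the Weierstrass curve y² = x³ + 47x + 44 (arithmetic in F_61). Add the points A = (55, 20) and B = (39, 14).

(55, 20) + (39, 14). λ = (14 - 20)/(39 - 55) ≡ 55/45 mod 61. 45⁻¹ ≡ 19 (mod 61), so λ ≡ 8.
  x = λ² - 55 - 39 = 64 - 94 ≡ 31; y = λ·(55 - 31) - 20 ≡ 50. → (31, 50)

(31, 50)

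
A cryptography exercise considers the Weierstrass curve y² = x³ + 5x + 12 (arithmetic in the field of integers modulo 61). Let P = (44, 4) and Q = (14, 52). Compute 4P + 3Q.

First 4P:
Repeated addition: build up to 4P.
2P: tangent at (44, 4): λ = (3·44² + 5)/(2·4) ≡ 18/8. 8⁻¹ ≡ 23 (mod 61), so λ ≡ 18·23 ≡ 48.
  x = λ² - 44 - 44 = 2304 - 88 ≡ 20; y = λ·(44 - 20) - 4 ≡ 50. → (20, 50)
3P: (20, 50) + (44, 4). λ = (4 - 50)/(44 - 20) ≡ 15/24 mod 61. 24⁻¹ ≡ 28 (mod 61), so λ ≡ 54.
  x = λ² - 20 - 44 = 2916 - 64 ≡ 46; y = λ·(20 - 46) - 50 ≡ 10. → (46, 10)
4P: (46, 10) + (44, 4). λ = (4 - 10)/(44 - 46) ≡ 55/59 mod 61. 59⁻¹ ≡ 30 (mod 61), so λ ≡ 3.
  x = λ² - 46 - 44 = 9 - 90 ≡ 41; y = λ·(46 - 41) - 10 ≡ 5. → (41, 5)
4P = (41, 5).
Next 3Q:
Repeated addition: build up to 3Q.
2Q: tangent at (14, 52): λ = (3·14² + 5)/(2·52) ≡ 44/43. 43⁻¹ ≡ 44 (mod 61), so λ ≡ 44·44 ≡ 45.
  x = λ² - 14 - 14 = 2025 - 28 ≡ 45; y = λ·(14 - 45) - 52 ≡ 17. → (45, 17)
3Q: (45, 17) + (14, 52). λ = (52 - 17)/(14 - 45) ≡ 35/30 mod 61. 30⁻¹ ≡ 59 (mod 61) since 30·59 = 1770 ≡ 1, so λ ≡ 52.
  x = λ² - 45 - 14 = 2704 - 59 ≡ 22; y = λ·(45 - 22) - 17 ≡ 20. → (22, 20)
3Q = (22, 20).
Finally 4P + 3Q:
(41, 5) + (22, 20). λ = (20 - 5)/(22 - 41) ≡ 15/42 mod 61. 42⁻¹ ≡ 16 (mod 61), so λ ≡ 57.
  x = λ² - 41 - 22 = 3249 - 63 ≡ 14; y = λ·(41 - 14) - 5 ≡ 9. → (14, 9)

(14, 9)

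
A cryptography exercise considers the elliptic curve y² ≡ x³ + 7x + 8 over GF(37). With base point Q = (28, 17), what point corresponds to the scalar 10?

(25, 3)

Double-and-add on 10 = (1010)₂. Start with Q = (28, 17) for the leading 1-bit.
double: tangent at (28, 17): λ = (3·28² + 7)/(2·17) ≡ 28/34. 34⁻¹ ≡ 12 (mod 37), so λ ≡ 28·12 ≡ 3.
  x = λ² - 28 - 28 = 9 - 56 ≡ 27; y = λ·(28 - 27) - 17 ≡ 23. → (27, 23)
double: tangent at (27, 23): λ = (3·27² + 7)/(2·23) ≡ 11/9. 9⁻¹ ≡ 33 (mod 37) since 9·33 = 297 ≡ 1, so λ ≡ 11·33 ≡ 30.
  x = λ² - 27 - 27 = 900 - 54 ≡ 32; y = λ·(27 - 32) - 23 ≡ 12. → (32, 12)
add Q: (32, 12) + (28, 17). λ = (17 - 12)/(28 - 32) ≡ 5/33 mod 37. 33⁻¹ ≡ 9 (mod 37), so λ ≡ 8.
  x = λ² - 32 - 28 = 64 - 60 ≡ 4; y = λ·(32 - 4) - 12 ≡ 27. → (4, 27)
double: tangent at (4, 27): λ = (3·4² + 7)/(2·27) ≡ 18/17. 17⁻¹ ≡ 24 (mod 37) since 17·24 = 408 ≡ 1, so λ ≡ 18·24 ≡ 25.
  x = λ² - 4 - 4 = 625 - 8 ≡ 25; y = λ·(4 - 25) - 27 ≡ 3. → (25, 3)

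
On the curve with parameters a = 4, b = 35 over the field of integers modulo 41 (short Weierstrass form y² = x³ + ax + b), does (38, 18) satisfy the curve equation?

yes

y² = 18² ≡ 37; x³ + 4x + 35 = 55059 ≡ 37 (mod 41). 37 = 37.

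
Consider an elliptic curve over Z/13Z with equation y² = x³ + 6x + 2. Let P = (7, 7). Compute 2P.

tangent at (7, 7): λ = (3·7² + 6)/(2·7) ≡ 10/1. 1⁻¹ ≡ 1 (mod 13), so λ ≡ 10·1 ≡ 10.
  x = λ² - 7 - 7 = 100 - 14 ≡ 8; y = λ·(7 - 8) - 7 ≡ 9. → (8, 9)

(8, 9)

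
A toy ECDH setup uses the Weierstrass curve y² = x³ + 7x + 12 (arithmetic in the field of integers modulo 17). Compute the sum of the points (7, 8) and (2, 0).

(7, 8) + (2, 0). λ = (0 - 8)/(2 - 7) ≡ 9/12 mod 17. 12⁻¹ ≡ 10 (mod 17), so λ ≡ 5.
  x = λ² - 7 - 2 = 25 - 9 ≡ 16; y = λ·(7 - 16) - 8 ≡ 15. → (16, 15)

(16, 15)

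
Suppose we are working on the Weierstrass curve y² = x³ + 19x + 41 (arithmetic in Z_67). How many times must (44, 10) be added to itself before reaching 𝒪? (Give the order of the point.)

2P: tangent at (44, 10): λ = (3·44² + 19)/(2·10) ≡ 65/20. 20⁻¹ ≡ 57 (mod 67), so λ ≡ 65·57 ≡ 20.
  x = λ² - 44 - 44 = 400 - 88 ≡ 44; y = λ·(44 - 44) - 10 ≡ 57. → (44, 57)
3P: (44, 57) + (44, 10): same x and y₁ ≡ -y₂, so the sum is 𝒪.
3P = 𝒪, so the order is 3.

3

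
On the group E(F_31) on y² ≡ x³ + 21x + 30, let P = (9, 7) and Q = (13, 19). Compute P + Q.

(9, 7) + (13, 19). λ = (19 - 7)/(13 - 9) ≡ 12/4 mod 31. 4⁻¹ ≡ 8 (mod 31), so λ ≡ 3.
  x = λ² - 9 - 13 = 9 - 22 ≡ 18; y = λ·(9 - 18) - 7 ≡ 28. → (18, 28)

(18, 28)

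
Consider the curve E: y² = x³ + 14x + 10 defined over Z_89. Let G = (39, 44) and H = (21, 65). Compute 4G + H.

First 4G:
Repeated addition: build up to 4G.
2G: tangent at (39, 44): λ = (3·39² + 14)/(2·44) ≡ 38/88. 88⁻¹ ≡ 88 (mod 89) since 88·88 = 7744 ≡ 1, so λ ≡ 38·88 ≡ 51.
  x = λ² - 39 - 39 = 2601 - 78 ≡ 31; y = λ·(39 - 31) - 44 ≡ 8. → (31, 8)
3G: (31, 8) + (39, 44). λ = (44 - 8)/(39 - 31) ≡ 36/8 mod 89. 8⁻¹ ≡ 78 (mod 89) since 8·78 = 624 ≡ 1, so λ ≡ 49.
  x = λ² - 31 - 39 = 2401 - 70 ≡ 17; y = λ·(31 - 17) - 8 ≡ 55. → (17, 55)
4G: (17, 55) + (39, 44). λ = (44 - 55)/(39 - 17) ≡ 78/22 mod 89. 22⁻¹ ≡ 85 (mod 89), so λ ≡ 44.
  x = λ² - 17 - 39 = 1936 - 56 ≡ 11; y = λ·(17 - 11) - 55 ≡ 31. → (11, 31)
4G = (11, 31).
Finally 4G + H:
(11, 31) + (21, 65). λ = (65 - 31)/(21 - 11) ≡ 34/10 mod 89. 10⁻¹ ≡ 9 (mod 89) since 10·9 = 90 ≡ 1, so λ ≡ 39.
  x = λ² - 11 - 21 = 1521 - 32 ≡ 65; y = λ·(11 - 65) - 31 ≡ 88. → (65, 88)

(65, 88)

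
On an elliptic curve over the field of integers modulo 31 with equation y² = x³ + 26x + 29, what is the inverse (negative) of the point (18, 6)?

(18, 25)

-(18, 6) = (18, -6 mod 31) = (18, 25).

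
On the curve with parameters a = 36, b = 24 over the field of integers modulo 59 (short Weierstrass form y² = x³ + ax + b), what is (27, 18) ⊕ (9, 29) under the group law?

(17, 48)

(27, 18) + (9, 29). λ = (29 - 18)/(9 - 27) ≡ 11/41 mod 59. 41⁻¹ ≡ 36 (mod 59), so λ ≡ 42.
  x = λ² - 27 - 9 = 1764 - 36 ≡ 17; y = λ·(27 - 17) - 18 ≡ 48. → (17, 48)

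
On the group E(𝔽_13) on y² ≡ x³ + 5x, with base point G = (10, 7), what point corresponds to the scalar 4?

(10, 6)

Double-and-add on 4 = (100)₂. Start with G = (10, 7) for the leading 1-bit.
double: tangent at (10, 7): λ = (3·10² + 5)/(2·7) ≡ 6/1. 1⁻¹ ≡ 1 (mod 13), so λ ≡ 6·1 ≡ 6.
  x = λ² - 10 - 10 = 36 - 20 ≡ 3; y = λ·(10 - 3) - 7 ≡ 9. → (3, 9)
double: tangent at (3, 9): λ = (3·3² + 5)/(2·9) ≡ 6/5. 5⁻¹ ≡ 8 (mod 13) since 5·8 = 40 ≡ 1, so λ ≡ 6·8 ≡ 9.
  x = λ² - 3 - 3 = 81 - 6 ≡ 10; y = λ·(3 - 10) - 9 ≡ 6. → (10, 6)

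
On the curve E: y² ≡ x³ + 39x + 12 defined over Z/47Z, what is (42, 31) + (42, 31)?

(17, 18)

tangent at (42, 31): λ = (3·42² + 39)/(2·31) ≡ 20/15. 15⁻¹ ≡ 22 (mod 47), so λ ≡ 20·22 ≡ 17.
  x = λ² - 42 - 42 = 289 - 84 ≡ 17; y = λ·(42 - 17) - 31 ≡ 18. → (17, 18)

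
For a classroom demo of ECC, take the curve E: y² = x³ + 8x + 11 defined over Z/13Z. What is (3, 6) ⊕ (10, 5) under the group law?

(4, 9)

(3, 6) + (10, 5). λ = (5 - 6)/(10 - 3) ≡ 12/7 mod 13. 7⁻¹ ≡ 2 (mod 13) since 7·2 = 14 ≡ 1, so λ ≡ 11.
  x = λ² - 3 - 10 = 121 - 13 ≡ 4; y = λ·(3 - 4) - 6 ≡ 9. → (4, 9)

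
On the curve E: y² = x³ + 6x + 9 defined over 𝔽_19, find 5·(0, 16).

(13, 2)

Write Q = (0, 16).
Double-and-add on 5 = (101)₂. Start with Q = (0, 16) for the leading 1-bit.
double: tangent at (0, 16): λ = (3·0² + 6)/(2·16) ≡ 6/13. 13⁻¹ ≡ 3 (mod 19), so λ ≡ 6·3 ≡ 18.
  x = λ² - 0 - 0 = 324 - 0 ≡ 1; y = λ·(0 - 1) - 16 ≡ 4. → (1, 4)
double: tangent at (1, 4): λ = (3·1² + 6)/(2·4) ≡ 9/8. 8⁻¹ ≡ 12 (mod 19) since 8·12 = 96 ≡ 1, so λ ≡ 9·12 ≡ 13.
  x = λ² - 1 - 1 = 169 - 2 ≡ 15; y = λ·(1 - 15) - 4 ≡ 4. → (15, 4)
add Q: (15, 4) + (0, 16). λ = (16 - 4)/(0 - 15) ≡ 12/4 mod 19. 4⁻¹ ≡ 5 (mod 19), so λ ≡ 3.
  x = λ² - 15 - 0 = 9 - 15 ≡ 13; y = λ·(15 - 13) - 4 ≡ 2. → (13, 2)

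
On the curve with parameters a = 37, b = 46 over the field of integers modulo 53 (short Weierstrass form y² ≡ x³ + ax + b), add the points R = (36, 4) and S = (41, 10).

(36, 4) + (41, 10). λ = (10 - 4)/(41 - 36) ≡ 6/5 mod 53. 5⁻¹ ≡ 32 (mod 53) since 5·32 = 160 ≡ 1, so λ ≡ 33.
  x = λ² - 36 - 41 = 1089 - 77 ≡ 5; y = λ·(36 - 5) - 4 ≡ 12. → (5, 12)

(5, 12)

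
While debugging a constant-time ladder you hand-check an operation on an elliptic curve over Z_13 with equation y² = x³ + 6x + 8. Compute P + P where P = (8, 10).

(7, 9)

tangent at (8, 10): λ = (3·8² + 6)/(2·10) ≡ 3/7. 7⁻¹ ≡ 2 (mod 13) since 7·2 = 14 ≡ 1, so λ ≡ 3·2 ≡ 6.
  x = λ² - 8 - 8 = 36 - 16 ≡ 7; y = λ·(8 - 7) - 10 ≡ 9. → (7, 9)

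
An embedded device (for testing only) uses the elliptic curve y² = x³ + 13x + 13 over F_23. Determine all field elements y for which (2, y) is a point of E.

1, 22

x³ + 13x + 13 = 47 ≡ 1 (mod 23).
Square roots of 1 mod 23: 1 and 22 (since 1² = 1 ≡ 1).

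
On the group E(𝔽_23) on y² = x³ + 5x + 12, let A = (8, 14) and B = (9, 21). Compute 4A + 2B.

First 4A:
Repeated addition: build up to 4A.
2A: tangent at (8, 14): λ = (3·8² + 5)/(2·14) ≡ 13/5. 5⁻¹ ≡ 14 (mod 23), so λ ≡ 13·14 ≡ 21.
  x = λ² - 8 - 8 = 441 - 16 ≡ 11; y = λ·(8 - 11) - 14 ≡ 15. → (11, 15)
3A: (11, 15) + (8, 14). λ = (14 - 15)/(8 - 11) ≡ 22/20 mod 23. 20⁻¹ ≡ 15 (mod 23) since 20·15 = 300 ≡ 1, so λ ≡ 8.
  x = λ² - 11 - 8 = 64 - 19 ≡ 22; y = λ·(11 - 22) - 15 ≡ 12. → (22, 12)
4A: (22, 12) + (8, 14). λ = (14 - 12)/(8 - 22) ≡ 2/9 mod 23. 9⁻¹ ≡ 18 (mod 23) since 9·18 = 162 ≡ 1, so λ ≡ 13.
  x = λ² - 22 - 8 = 169 - 30 ≡ 1; y = λ·(22 - 1) - 12 ≡ 8. → (1, 8)
4A = (1, 8).
Next 2B:
Repeated addition: build up to 2B.
2B: tangent at (9, 21): λ = (3·9² + 5)/(2·21) ≡ 18/19. 19⁻¹ ≡ 17 (mod 23), so λ ≡ 18·17 ≡ 7.
  x = λ² - 9 - 9 = 49 - 18 ≡ 8; y = λ·(9 - 8) - 21 ≡ 9. → (8, 9)
2B = (8, 9).
Finally 4A + 2B:
(1, 8) + (8, 9). λ = (9 - 8)/(8 - 1) ≡ 1/7 mod 23. 7⁻¹ ≡ 10 (mod 23), so λ ≡ 10.
  x = λ² - 1 - 8 = 100 - 9 ≡ 22; y = λ·(1 - 22) - 8 ≡ 12. → (22, 12)

(22, 12)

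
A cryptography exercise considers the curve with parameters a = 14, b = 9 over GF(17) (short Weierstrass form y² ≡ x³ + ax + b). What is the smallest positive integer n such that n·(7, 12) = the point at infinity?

2P: tangent at (7, 12): λ = (3·7² + 14)/(2·12) ≡ 8/7. 7⁻¹ ≡ 5 (mod 17) since 7·5 = 35 ≡ 1, so λ ≡ 8·5 ≡ 6.
  x = λ² - 7 - 7 = 36 - 14 ≡ 5; y = λ·(7 - 5) - 12 ≡ 0. → (5, 0)
3P: (5, 0) + (7, 12). λ = (12 - 0)/(7 - 5) ≡ 12/2 mod 17. 2⁻¹ ≡ 9 (mod 17), so λ ≡ 6.
  x = λ² - 5 - 7 = 36 - 12 ≡ 7; y = λ·(5 - 7) - 0 ≡ 5. → (7, 5)
4P: (7, 5) + (7, 12): same x and y₁ ≡ -y₂, so the sum is the point at infinity.
4P = the point at infinity, so the order is 4.

4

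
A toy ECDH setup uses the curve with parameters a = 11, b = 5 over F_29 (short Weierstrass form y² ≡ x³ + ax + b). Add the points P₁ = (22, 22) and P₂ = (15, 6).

(28, 14)

(22, 22) + (15, 6). λ = (6 - 22)/(15 - 22) ≡ 13/22 mod 29. 22⁻¹ ≡ 4 (mod 29) since 22·4 = 88 ≡ 1, so λ ≡ 23.
  x = λ² - 22 - 15 = 529 - 37 ≡ 28; y = λ·(22 - 28) - 22 ≡ 14. → (28, 14)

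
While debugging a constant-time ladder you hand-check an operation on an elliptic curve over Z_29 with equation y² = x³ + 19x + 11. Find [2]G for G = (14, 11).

(7, 20)

tangent at (14, 11): λ = (3·14² + 19)/(2·11) ≡ 27/22. 22⁻¹ ≡ 4 (mod 29), so λ ≡ 27·4 ≡ 21.
  x = λ² - 14 - 14 = 441 - 28 ≡ 7; y = λ·(14 - 7) - 11 ≡ 20. → (7, 20)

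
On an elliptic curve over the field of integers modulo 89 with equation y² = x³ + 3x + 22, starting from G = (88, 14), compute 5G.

Double-and-add on 5 = (101)₂. Start with G = (88, 14) for the leading 1-bit.
double: tangent at (88, 14): λ = (3·88² + 3)/(2·14) ≡ 6/28. 28⁻¹ ≡ 35 (mod 89), so λ ≡ 6·35 ≡ 32.
  x = λ² - 88 - 88 = 1024 - 176 ≡ 47; y = λ·(88 - 47) - 14 ≡ 52. → (47, 52)
double: tangent at (47, 52): λ = (3·47² + 3)/(2·52) ≡ 44/15. 15⁻¹ ≡ 6 (mod 89) since 15·6 = 90 ≡ 1, so λ ≡ 44·6 ≡ 86.
  x = λ² - 47 - 47 = 7396 - 94 ≡ 4; y = λ·(47 - 4) - 52 ≡ 86. → (4, 86)
add G: (4, 86) + (88, 14). λ = (14 - 86)/(88 - 4) ≡ 17/84 mod 89. 84⁻¹ ≡ 71 (mod 89), so λ ≡ 50.
  x = λ² - 4 - 88 = 2500 - 92 ≡ 5; y = λ·(4 - 5) - 86 ≡ 42. → (5, 42)

(5, 42)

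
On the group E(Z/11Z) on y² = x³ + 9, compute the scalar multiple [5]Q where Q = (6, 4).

Repeated addition: build up to 5Q.
2Q: tangent at (6, 4): λ = (3·6² + 0)/(2·4) ≡ 9/8. 8⁻¹ ≡ 7 (mod 11), so λ ≡ 9·7 ≡ 8.
  x = λ² - 6 - 6 = 64 - 12 ≡ 8; y = λ·(6 - 8) - 4 ≡ 2. → (8, 2)
3Q: (8, 2) + (6, 4). λ = (4 - 2)/(6 - 8) ≡ 2/9 mod 11. 9⁻¹ ≡ 5 (mod 11) since 9·5 = 45 ≡ 1, so λ ≡ 10.
  x = λ² - 8 - 6 = 100 - 14 ≡ 9; y = λ·(8 - 9) - 2 ≡ 10. → (9, 10)
4Q: (9, 10) + (6, 4). λ = (4 - 10)/(6 - 9) ≡ 5/8 mod 11. 8⁻¹ ≡ 7 (mod 11), so λ ≡ 2.
  x = λ² - 9 - 6 = 4 - 15 ≡ 0; y = λ·(9 - 0) - 10 ≡ 8. → (0, 8)
5Q: (0, 8) + (6, 4). λ = (4 - 8)/(6 - 0) ≡ 7/6 mod 11. 6⁻¹ ≡ 2 (mod 11), so λ ≡ 3.
  x = λ² - 0 - 6 = 9 - 6 ≡ 3; y = λ·(0 - 3) - 8 ≡ 5. → (3, 5)

(3, 5)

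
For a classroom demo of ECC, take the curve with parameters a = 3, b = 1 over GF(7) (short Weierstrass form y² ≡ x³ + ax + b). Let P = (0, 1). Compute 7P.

Repeated addition: build up to 7P.
2P: tangent at (0, 1): λ = (3·0² + 3)/(2·1) ≡ 3/2. 2⁻¹ ≡ 4 (mod 7), so λ ≡ 3·4 ≡ 5.
  x = λ² - 0 - 0 = 25 - 0 ≡ 4; y = λ·(0 - 4) - 1 ≡ 0. → (4, 0)
3P: (4, 0) + (0, 1). λ = (1 - 0)/(0 - 4) ≡ 1/3 mod 7. 3⁻¹ ≡ 5 (mod 7) since 3·5 = 15 ≡ 1, so λ ≡ 5.
  x = λ² - 4 - 0 = 25 - 4 ≡ 0; y = λ·(4 - 0) - 0 ≡ 6. → (0, 6)
4P: (0, 6) + (0, 1): same x and y₁ ≡ -y₂, so the sum is 𝒪.
5P: 𝒪 + (0, 1) = (0, 1) (identity).
6P: tangent at (0, 1): λ = (3·0² + 3)/(2·1) ≡ 3/2. 2⁻¹ ≡ 4 (mod 7) since 2·4 = 8 ≡ 1, so λ ≡ 3·4 ≡ 5.
  x = λ² - 0 - 0 = 25 - 0 ≡ 4; y = λ·(0 - 4) - 1 ≡ 0. → (4, 0)
7P: (4, 0) + (0, 1). λ = (1 - 0)/(0 - 4) ≡ 1/3 mod 7. 3⁻¹ ≡ 5 (mod 7), so λ ≡ 5.
  x = λ² - 4 - 0 = 25 - 4 ≡ 0; y = λ·(4 - 0) - 0 ≡ 6. → (0, 6)

(0, 6)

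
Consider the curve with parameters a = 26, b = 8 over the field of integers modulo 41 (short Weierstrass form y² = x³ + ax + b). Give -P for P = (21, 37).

-(21, 37) = (21, -37 mod 41) = (21, 4).

(21, 4)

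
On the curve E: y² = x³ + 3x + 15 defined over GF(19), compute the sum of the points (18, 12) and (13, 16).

(16, 13)

(18, 12) + (13, 16). λ = (16 - 12)/(13 - 18) ≡ 4/14 mod 19. 14⁻¹ ≡ 15 (mod 19) since 14·15 = 210 ≡ 1, so λ ≡ 3.
  x = λ² - 18 - 13 = 9 - 31 ≡ 16; y = λ·(18 - 16) - 12 ≡ 13. → (16, 13)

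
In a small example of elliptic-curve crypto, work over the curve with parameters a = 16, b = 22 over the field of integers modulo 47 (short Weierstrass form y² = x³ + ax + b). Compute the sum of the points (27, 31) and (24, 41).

(27, 31) + (24, 41). λ = (41 - 31)/(24 - 27) ≡ 10/44 mod 47. 44⁻¹ ≡ 31 (mod 47) since 44·31 = 1364 ≡ 1, so λ ≡ 28.
  x = λ² - 27 - 24 = 784 - 51 ≡ 28; y = λ·(27 - 28) - 31 ≡ 35. → (28, 35)

(28, 35)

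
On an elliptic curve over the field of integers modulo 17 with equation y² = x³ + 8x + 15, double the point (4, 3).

tangent at (4, 3): λ = (3·4² + 8)/(2·3) ≡ 5/6. 6⁻¹ ≡ 3 (mod 17) since 6·3 = 18 ≡ 1, so λ ≡ 5·3 ≡ 15.
  x = λ² - 4 - 4 = 225 - 8 ≡ 13; y = λ·(4 - 13) - 3 ≡ 15. → (13, 15)

(13, 15)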